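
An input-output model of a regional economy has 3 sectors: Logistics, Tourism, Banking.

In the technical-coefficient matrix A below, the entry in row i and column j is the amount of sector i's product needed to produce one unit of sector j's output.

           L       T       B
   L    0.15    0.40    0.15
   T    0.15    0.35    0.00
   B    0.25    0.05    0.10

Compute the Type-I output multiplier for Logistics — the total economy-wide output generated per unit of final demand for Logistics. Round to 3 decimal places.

I − A =
  [   0.85    -0.40    -0.15]
  [  -0.15     0.65     0.00]
  [  -0.25    -0.05     0.90]
Cofactors of I−A, C_ij = (−1)^(i+j)·(minor ij) (rows/columns in the sector order above):
  C_11 = (0.65)(0.90) − (0.00)(-0.05) = 0.5850
  C_12 = −[(-0.15)(0.90) − (0.00)(-0.25)] = 0.1350
  C_13 = (-0.15)(-0.05) − (0.65)(-0.25) = 0.1700
  C_21 = −[(-0.40)(0.90) − (-0.15)(-0.05)] = 0.3675
  C_22 = (0.85)(0.90) − (-0.15)(-0.25) = 0.7275
  C_23 = −[(0.85)(-0.05) − (-0.40)(-0.25)] = 0.1425
  C_31 = (-0.40)(0.00) − (-0.15)(0.65) = 0.0975
  C_32 = −[(0.85)(0.00) − (-0.15)(-0.15)] = 0.0225
  C_33 = (0.85)(0.65) − (-0.40)(-0.15) = 0.4925
det(I−A) = Σ_j (I−A)_1j·C_1j = (0.85)(0.5850) + (-0.40)(0.1350) + (-0.15)(0.1700) = 0.41775
adj(I−A) = Cᵀ =
  [ 0.5850   0.3675   0.0975]
  [ 0.1350   0.7275   0.0225]
  [ 0.1700   0.1425   0.4925]
(I − A)⁻¹ = adj(I−A) / det(I−A) ≈
  [   1.4004     0.8797     0.2334]
  [   0.3232     1.7415     0.0539]
  [   0.4069     0.3411     1.1789]
The output multiplier for sector j is the column-j sum of the Leontief inverse (I − A)⁻¹ = adj(I−A) / det(I−A).
Column L of adj(I−A): (0.5850, 0.1350, 0.1700); det(I−A) = 0.41775.
m_L = (0.5850 + 0.1350 + 0.1700) / 0.41775 = 0.89 / 0.41775 ≈ 2.130.

m_L = 2.130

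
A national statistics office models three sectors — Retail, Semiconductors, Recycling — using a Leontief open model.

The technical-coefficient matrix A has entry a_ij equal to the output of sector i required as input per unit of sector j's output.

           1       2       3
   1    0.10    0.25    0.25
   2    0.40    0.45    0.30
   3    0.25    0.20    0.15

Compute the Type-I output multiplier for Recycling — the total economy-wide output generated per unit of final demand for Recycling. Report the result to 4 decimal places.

I − A =
  [   0.90    -0.25    -0.25]
  [  -0.40     0.55    -0.30]
  [  -0.25    -0.20     0.85]
Cofactors of I−A, C_ij = (−1)^(i+j)·(minor ij) (rows/columns in the sector order above):
  C_11 = (0.55)(0.85) − (-0.30)(-0.20) = 0.4075
  C_12 = −[(-0.40)(0.85) − (-0.30)(-0.25)] = 0.4150
  C_13 = (-0.40)(-0.20) − (0.55)(-0.25) = 0.2175
  C_21 = −[(-0.25)(0.85) − (-0.25)(-0.20)] = 0.2625
  C_22 = (0.90)(0.85) − (-0.25)(-0.25) = 0.7025
  C_23 = −[(0.90)(-0.20) − (-0.25)(-0.25)] = 0.2425
  C_31 = (-0.25)(-0.30) − (-0.25)(0.55) = 0.2125
  C_32 = −[(0.90)(-0.30) − (-0.25)(-0.40)] = 0.3700
  C_33 = (0.90)(0.55) − (-0.25)(-0.40) = 0.3950
det(I−A) = Σ_j (I−A)_1j·C_1j = (0.90)(0.4075) + (-0.25)(0.4150) + (-0.25)(0.2175) = 0.208625
adj(I−A) = Cᵀ =
  [ 0.4075   0.2625   0.2125]
  [ 0.4150   0.7025   0.3700]
  [ 0.2175   0.2425   0.3950]
(I − A)⁻¹ = adj(I−A) / det(I−A) ≈
  [   1.95327     1.25824     1.01857]
  [   1.98922     3.36729     1.77352]
  [   1.04254     1.16237     1.89335]
The output multiplier for sector j is the column-j sum of the Leontief inverse (I − A)⁻¹ = adj(I−A) / det(I−A).
Column 3 of adj(I−A): (0.2125, 0.3700, 0.3950); det(I−A) = 0.208625.
m_3 = (0.2125 + 0.3700 + 0.3950) / 0.208625 = 0.9775 / 0.208625 ≈ 4.6854.

m_3 = 4.6854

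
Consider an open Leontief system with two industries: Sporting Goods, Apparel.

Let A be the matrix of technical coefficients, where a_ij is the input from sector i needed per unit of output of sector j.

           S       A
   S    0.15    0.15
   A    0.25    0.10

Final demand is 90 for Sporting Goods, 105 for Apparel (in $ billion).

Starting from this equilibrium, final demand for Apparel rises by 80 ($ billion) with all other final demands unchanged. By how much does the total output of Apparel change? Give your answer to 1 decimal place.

Δx_A = 93.5

I − A =
  [   0.85    -0.15]
  [  -0.25     0.90]
det(I−A) = (0.85)(0.90) − (-0.15)(-0.25) = 0.7275
adj(I−A) = [[0.90, 0.15], [0.25, 0.85]]
(I − A)⁻¹ = adj(I−A) / det(I−A) ≈
  [   1.2371     0.2062]
  [   0.3436     1.1684]
Δx = (I − A)⁻¹ Δd with Δd having +80 in the Apparel component and 0 elsewhere.
So Δx_A = L_AA · (+80), where L_AA = adj(I−A)_AA / det(I−A) = 0.85 / 0.7275.
Δx_A = 0.85 × (+80) / 0.7275 = 68.00 / 0.7275 ≈ 93.5.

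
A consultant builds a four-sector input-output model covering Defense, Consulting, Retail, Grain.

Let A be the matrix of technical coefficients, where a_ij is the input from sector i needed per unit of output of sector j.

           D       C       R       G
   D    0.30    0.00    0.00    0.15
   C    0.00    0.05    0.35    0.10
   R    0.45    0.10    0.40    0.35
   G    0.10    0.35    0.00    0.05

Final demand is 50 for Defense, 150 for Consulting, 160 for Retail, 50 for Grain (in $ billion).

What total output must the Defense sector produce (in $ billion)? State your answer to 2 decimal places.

x_D = 114.99

I − A =
  [   0.70     0.00     0.00    -0.15]
  [   0.00     0.95    -0.35    -0.10]
  [  -0.45    -0.10     0.60    -0.35]
  [  -0.10    -0.35     0.00     0.95]
Compute the cofactors C_ij = (−1)^(i+j)·(3×3 minor ij) of I−A; the adjugate is their transpose:
adj(I−A) = Cᵀ =
  [ 0.444375   0.031500   0.018375   0.080250]
  [ 0.167875   0.390000   0.227500   0.151375]
  [ 0.424625   0.174375   0.593000   0.303875]
  [ 0.108625   0.147000   0.085750   0.374500]
det(I−A) = Σ_j (I−A)_1j·C_1j = (0.70)(0.444375) + (0.00)(0.167875) + (0.00)(0.424625) + (-0.15)(0.108625) = 0.29476875
(I − A)⁻¹ = adj(I−A) / det(I−A) ≈
  [   1.5075     0.1069     0.0623     0.2722]
  [   0.5695     1.3231     0.7718     0.5135]
  [   1.4405     0.5916     2.0117     1.0309]
  [   0.3685     0.4987     0.2909     1.2705]
x = (I − A)⁻¹ d = adj(I−A)·d / det(I−A), with det(I−A) = 0.29476875:
  x_D = (0.444375·50 + 0.031500·150 + 0.018375·160 + 0.080250·50) / 0.29476875 = 33.89625 / 0.29476875 ≈ 114.99
  x_C = (0.167875·50 + 0.390000·150 + 0.227500·160 + 0.151375·50) / 0.29476875 = 110.8625 / 0.29476875 ≈ 376.10
  x_R = (0.424625·50 + 0.174375·150 + 0.593000·160 + 0.303875·50) / 0.29476875 = 157.46125 / 0.29476875 ≈ 534.19
  x_G = (0.108625·50 + 0.147000·150 + 0.085750·160 + 0.374500·50) / 0.29476875 = 59.92625 / 0.29476875 ≈ 203.30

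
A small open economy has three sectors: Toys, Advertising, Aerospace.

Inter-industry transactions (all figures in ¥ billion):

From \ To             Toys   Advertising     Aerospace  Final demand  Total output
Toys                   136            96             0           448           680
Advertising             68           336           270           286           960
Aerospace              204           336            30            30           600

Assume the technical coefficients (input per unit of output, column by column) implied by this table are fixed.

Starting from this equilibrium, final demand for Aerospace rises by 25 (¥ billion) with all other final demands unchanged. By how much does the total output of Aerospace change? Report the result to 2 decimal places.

Δx_3 = 36.96

Technical coefficients a_ij = z_ij / X_j:
  a_11 = 136/680 = 0.20, a_21 = 68/680 = 0.10, a_31 = 204/680 = 0.30
  a_12 = 96/960 = 0.10, a_22 = 336/960 = 0.35, a_32 = 336/960 = 0.35
  a_13 = 0/600 = 0.00, a_23 = 270/600 = 0.45, a_33 = 30/600 = 0.05
I − A =
  [   0.80    -0.10     0.00]
  [  -0.10     0.65    -0.45]
  [  -0.30    -0.35     0.95]
Cofactors of I−A, C_ij = (−1)^(i+j)·(minor ij) (rows/columns in the sector order above):
  C_11 = (0.65)(0.95) − (-0.45)(-0.35) = 0.4600
  C_12 = −[(-0.10)(0.95) − (-0.45)(-0.30)] = 0.2300
  C_13 = (-0.10)(-0.35) − (0.65)(-0.30) = 0.2300
  C_21 = −[(-0.10)(0.95) − (0.00)(-0.35)] = 0.0950
  C_22 = (0.80)(0.95) − (0.00)(-0.30) = 0.7600
  C_23 = −[(0.80)(-0.35) − (-0.10)(-0.30)] = 0.3100
  C_31 = (-0.10)(-0.45) − (0.00)(0.65) = 0.0450
  C_32 = −[(0.80)(-0.45) − (0.00)(-0.10)] = 0.3600
  C_33 = (0.80)(0.65) − (-0.10)(-0.10) = 0.5100
det(I−A) = Σ_j (I−A)_1j·C_1j = (0.80)(0.4600) + (-0.10)(0.2300) + (0.00)(0.2300) = 0.3450
adj(I−A) = Cᵀ =
  [ 0.4600   0.0950   0.0450]
  [ 0.2300   0.7600   0.3600]
  [ 0.2300   0.3100   0.5100]
(I − A)⁻¹ = adj(I−A) / det(I−A) ≈
  [   1.3333     0.2754     0.1304]
  [   0.6667     2.2029     1.0435]
  [   0.6667     0.8986     1.4783]
Δx = (I − A)⁻¹ Δd with Δd having +25 in the Aerospace component and 0 elsewhere.
So Δx_3 = L_33 · (+25), where L_33 = adj(I−A)_33 / det(I−A) = 0.5100 / 0.3450.
Δx_3 = 0.5100 × (+25) / 0.3450 = 12.75 / 0.3450 ≈ 36.96.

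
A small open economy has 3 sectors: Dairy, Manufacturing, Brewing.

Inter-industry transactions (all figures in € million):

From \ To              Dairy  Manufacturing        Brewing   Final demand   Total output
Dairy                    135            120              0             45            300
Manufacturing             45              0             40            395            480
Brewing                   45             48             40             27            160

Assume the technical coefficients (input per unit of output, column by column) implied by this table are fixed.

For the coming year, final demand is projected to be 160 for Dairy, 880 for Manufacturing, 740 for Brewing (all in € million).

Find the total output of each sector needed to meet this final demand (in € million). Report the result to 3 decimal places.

Technical coefficients a_ij = z_ij / X_j:
  a_11 = 135/300 = 0.45, a_21 = 45/300 = 0.15, a_31 = 45/300 = 0.15
  a_12 = 120/480 = 0.25, a_22 = 0/480 = 0.00, a_32 = 48/480 = 0.10
  a_13 = 0/160 = 0.00, a_23 = 40/160 = 0.25, a_33 = 40/160 = 0.25
I − A =
  [   0.55    -0.25     0.00]
  [  -0.15     1.00    -0.25]
  [  -0.15    -0.10     0.75]
Cofactors of I−A, C_ij = (−1)^(i+j)·(minor ij) (rows/columns in the sector order above):
  C_11 = (1.00)(0.75) − (-0.25)(-0.10) = 0.7250
  C_12 = −[(-0.15)(0.75) − (-0.25)(-0.15)] = 0.1500
  C_13 = (-0.15)(-0.10) − (1.00)(-0.15) = 0.1650
  C_21 = −[(-0.25)(0.75) − (0.00)(-0.10)] = 0.1875
  C_22 = (0.55)(0.75) − (0.00)(-0.15) = 0.4125
  C_23 = −[(0.55)(-0.10) − (-0.25)(-0.15)] = 0.0925
  C_31 = (-0.25)(-0.25) − (0.00)(1.00) = 0.0625
  C_32 = −[(0.55)(-0.25) − (0.00)(-0.15)] = 0.1375
  C_33 = (0.55)(1.00) − (-0.25)(-0.15) = 0.5125
det(I−A) = Σ_j (I−A)_1j·C_1j = (0.55)(0.7250) + (-0.25)(0.1500) + (0.00)(0.1650) = 0.36125
adj(I−A) = Cᵀ =
  [ 0.7250   0.1875   0.0625]
  [ 0.1500   0.4125   0.1375]
  [ 0.1650   0.0925   0.5125]
(I − A)⁻¹ = adj(I−A) / det(I−A) ≈
  [   2.0069     0.5190     0.1730]
  [   0.4152     1.1419     0.3806]
  [   0.4567     0.2561     1.4187]
x = (I − A)⁻¹ d = adj(I−A)·d / det(I−A), with det(I−A) = 0.36125:
  x_1 = (0.7250·160 + 0.1875·880 + 0.0625·740) / 0.36125 = 327.25 / 0.36125 ≈ 905.882
  x_2 = (0.1500·160 + 0.4125·880 + 0.1375·740) / 0.36125 = 488.75 / 0.36125 ≈ 1352.941
  x_3 = (0.1650·160 + 0.0925·880 + 0.5125·740) / 0.36125 = 487.05 / 0.36125 ≈ 1348.235

x_1 = 905.882, x_2 = 1352.941, x_3 = 1348.235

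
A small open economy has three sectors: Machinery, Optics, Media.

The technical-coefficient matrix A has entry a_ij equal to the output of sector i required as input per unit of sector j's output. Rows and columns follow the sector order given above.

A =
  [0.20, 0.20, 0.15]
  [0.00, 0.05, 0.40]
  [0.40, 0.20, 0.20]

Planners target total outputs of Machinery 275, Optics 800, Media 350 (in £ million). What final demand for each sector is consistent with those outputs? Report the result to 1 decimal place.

I − A =
  [   0.80    -0.20    -0.15]
  [   0.00     0.95    -0.40]
  [  -0.40    -0.20     0.80]
d = (I − A) x:
  d_1 = (+0.80)·275 + (-0.20)·800 + (-0.15)·350 = 7.5
  d_2 = (+0.00)·275 + (+0.95)·800 + (-0.40)·350 = 620.0
  d_3 = (-0.40)·275 + (-0.20)·800 + (+0.80)·350 = 10.0

d_1 = 7.5, d_2 = 620.0, d_3 = 10.0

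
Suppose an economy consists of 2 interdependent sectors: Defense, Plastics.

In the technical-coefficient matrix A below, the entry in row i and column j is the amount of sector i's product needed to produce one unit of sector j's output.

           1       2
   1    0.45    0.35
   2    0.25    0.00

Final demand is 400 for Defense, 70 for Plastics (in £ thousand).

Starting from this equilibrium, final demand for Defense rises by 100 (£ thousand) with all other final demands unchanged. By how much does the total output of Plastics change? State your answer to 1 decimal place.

I − A =
  [   0.55    -0.35]
  [  -0.25     1.00]
det(I−A) = (0.55)(1.00) − (-0.35)(-0.25) = 0.4625
adj(I−A) = [[1.00, 0.35], [0.25, 0.55]]
(I − A)⁻¹ = adj(I−A) / det(I−A) ≈
  [   2.1622     0.7568]
  [   0.5405     1.1892]
Δx = (I − A)⁻¹ Δd with Δd having +100 in the Defense component and 0 elsewhere.
So Δx_2 = L_21 · (+100), where L_21 = adj(I−A)_21 / det(I−A) = 0.25 / 0.4625.
Δx_2 = 0.25 × (+100) / 0.4625 = 25.00 / 0.4625 ≈ 54.1.

Δx_2 = 54.1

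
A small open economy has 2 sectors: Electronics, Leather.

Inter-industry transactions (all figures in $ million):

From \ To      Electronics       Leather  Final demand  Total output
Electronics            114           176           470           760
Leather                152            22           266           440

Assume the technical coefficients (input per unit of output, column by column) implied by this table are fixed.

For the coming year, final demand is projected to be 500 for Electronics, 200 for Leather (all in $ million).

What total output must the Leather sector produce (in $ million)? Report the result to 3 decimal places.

Technical coefficients a_ij = z_ij / X_j:
  a_EE = 114/760 = 0.15, a_LE = 152/760 = 0.20
  a_EL = 176/440 = 0.40, a_LL = 22/440 = 0.05
I − A =
  [   0.85    -0.40]
  [  -0.20     0.95]
det(I−A) = (0.85)(0.95) − (-0.40)(-0.20) = 0.7275
adj(I−A) = [[0.95, 0.40], [0.20, 0.85]]
(I − A)⁻¹ = adj(I−A) / det(I−A) ≈
  [   1.3058     0.5498]
  [   0.2749     1.1684]
x = (I − A)⁻¹ d = adj(I−A)·d / det(I−A), with det(I−A) = 0.7275:
  x_E = (0.95·500 + 0.40·200) / 0.7275 = 555.00 / 0.7275 ≈ 762.887
  x_L = (0.20·500 + 0.85·200) / 0.7275 = 270.00 / 0.7275 ≈ 371.134

x_L = 371.134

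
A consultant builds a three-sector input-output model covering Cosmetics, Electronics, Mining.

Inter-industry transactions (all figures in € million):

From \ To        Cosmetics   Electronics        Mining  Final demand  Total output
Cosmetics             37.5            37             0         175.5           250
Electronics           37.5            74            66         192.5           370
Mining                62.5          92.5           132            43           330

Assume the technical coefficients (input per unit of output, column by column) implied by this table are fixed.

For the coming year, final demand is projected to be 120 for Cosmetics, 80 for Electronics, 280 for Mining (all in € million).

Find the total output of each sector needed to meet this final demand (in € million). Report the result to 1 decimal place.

x_C = 176.4, x_E = 299.3, x_M = 664.9

Technical coefficients a_ij = z_ij / X_j:
  a_CC = 37.5/250 = 0.15, a_EC = 37.5/250 = 0.15, a_MC = 62.5/250 = 0.25
  a_CE = 37/370 = 0.10, a_EE = 74/370 = 0.20, a_ME = 92.5/370 = 0.25
  a_CM = 0/330 = 0.00, a_EM = 66/330 = 0.20, a_MM = 132/330 = 0.40
I − A =
  [   0.85    -0.10     0.00]
  [  -0.15     0.80    -0.20]
  [  -0.25    -0.25     0.60]
Cofactors of I−A, C_ij = (−1)^(i+j)·(minor ij) (rows/columns in the sector order above):
  C_11 = (0.80)(0.60) − (-0.20)(-0.25) = 0.4300
  C_12 = −[(-0.15)(0.60) − (-0.20)(-0.25)] = 0.1400
  C_13 = (-0.15)(-0.25) − (0.80)(-0.25) = 0.2375
  C_21 = −[(-0.10)(0.60) − (0.00)(-0.25)] = 0.0600
  C_22 = (0.85)(0.60) − (0.00)(-0.25) = 0.5100
  C_23 = −[(0.85)(-0.25) − (-0.10)(-0.25)] = 0.2375
  C_31 = (-0.10)(-0.20) − (0.00)(0.80) = 0.0200
  C_32 = −[(0.85)(-0.20) − (0.00)(-0.15)] = 0.1700
  C_33 = (0.85)(0.80) − (-0.10)(-0.15) = 0.6650
det(I−A) = Σ_j (I−A)_1j·C_1j = (0.85)(0.4300) + (-0.10)(0.1400) + (0.00)(0.2375) = 0.3515
adj(I−A) = Cᵀ =
  [ 0.4300   0.0600   0.0200]
  [ 0.1400   0.5100   0.1700]
  [ 0.2375   0.2375   0.6650]
(I − A)⁻¹ = adj(I−A) / det(I−A) ≈
  [   1.2233     0.1707     0.0569]
  [   0.3983     1.4509     0.4836]
  [   0.6757     0.6757     1.8919]
x = (I − A)⁻¹ d = adj(I−A)·d / det(I−A), with det(I−A) = 0.3515:
  x_C = (0.4300·120 + 0.0600·80 + 0.0200·280) / 0.3515 = 62.00 / 0.3515 ≈ 176.4
  x_E = (0.1400·120 + 0.5100·80 + 0.1700·280) / 0.3515 = 105.20 / 0.3515 ≈ 299.3
  x_M = (0.2375·120 + 0.2375·80 + 0.6650·280) / 0.3515 = 233.70 / 0.3515 ≈ 664.9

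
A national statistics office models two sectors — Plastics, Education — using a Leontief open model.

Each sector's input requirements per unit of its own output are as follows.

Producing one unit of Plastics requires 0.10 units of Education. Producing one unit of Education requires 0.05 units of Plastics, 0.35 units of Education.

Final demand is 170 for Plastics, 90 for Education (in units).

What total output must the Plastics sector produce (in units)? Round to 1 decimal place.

x_P = 178.3

I − A =
  [   1.00    -0.05]
  [  -0.10     0.65]
det(I−A) = (1.00)(0.65) − (-0.05)(-0.10) = 0.6450
adj(I−A) = [[0.65, 0.05], [0.10, 1.00]]
(I − A)⁻¹ = adj(I−A) / det(I−A) ≈
  [   1.0078     0.0775]
  [   0.1550     1.5504]
x = (I − A)⁻¹ d = adj(I−A)·d / det(I−A), with det(I−A) = 0.6450:
  x_P = (0.65·170 + 0.05·90) / 0.6450 = 115.00 / 0.6450 ≈ 178.3
  x_E = (0.10·170 + 1.00·90) / 0.6450 = 107.00 / 0.6450 ≈ 165.9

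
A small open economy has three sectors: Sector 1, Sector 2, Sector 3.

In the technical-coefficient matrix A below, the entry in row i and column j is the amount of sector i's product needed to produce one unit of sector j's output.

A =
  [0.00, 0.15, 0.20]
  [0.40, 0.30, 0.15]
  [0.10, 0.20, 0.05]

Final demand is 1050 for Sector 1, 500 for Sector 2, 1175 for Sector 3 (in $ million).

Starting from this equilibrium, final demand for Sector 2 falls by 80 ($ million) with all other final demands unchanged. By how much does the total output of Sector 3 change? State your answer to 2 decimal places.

Δx_3 = -31.52

I − A =
  [   1.00    -0.15    -0.20]
  [  -0.40     0.70    -0.15]
  [  -0.10    -0.20     0.95]
Cofactors of I−A, C_ij = (−1)^(i+j)·(minor ij) (rows/columns in the sector order above):
  C_11 = (0.70)(0.95) − (-0.15)(-0.20) = 0.6350
  C_12 = −[(-0.40)(0.95) − (-0.15)(-0.10)] = 0.3950
  C_13 = (-0.40)(-0.20) − (0.70)(-0.10) = 0.1500
  C_21 = −[(-0.15)(0.95) − (-0.20)(-0.20)] = 0.1825
  C_22 = (1.00)(0.95) − (-0.20)(-0.10) = 0.9300
  C_23 = −[(1.00)(-0.20) − (-0.15)(-0.10)] = 0.2150
  C_31 = (-0.15)(-0.15) − (-0.20)(0.70) = 0.1625
  C_32 = −[(1.00)(-0.15) − (-0.20)(-0.40)] = 0.2300
  C_33 = (1.00)(0.70) − (-0.15)(-0.40) = 0.6400
det(I−A) = Σ_j (I−A)_1j·C_1j = (1.00)(0.6350) + (-0.15)(0.3950) + (-0.20)(0.1500) = 0.54575
adj(I−A) = Cᵀ =
  [ 0.6350   0.1825   0.1625]
  [ 0.3950   0.9300   0.2300]
  [ 0.1500   0.2150   0.6400]
(I − A)⁻¹ = adj(I−A) / det(I−A) ≈
  [   1.1635     0.3344     0.2978]
  [   0.7238     1.7041     0.4214]
  [   0.2749     0.3940     1.1727]
Δx = (I − A)⁻¹ Δd with Δd having -80 in the Sector 2 component and 0 elsewhere.
So Δx_3 = L_32 · (-80), where L_32 = adj(I−A)_32 / det(I−A) = 0.2150 / 0.54575.
Δx_3 = 0.2150 × (-80) / 0.54575 = -17.20 / 0.54575 ≈ -31.52.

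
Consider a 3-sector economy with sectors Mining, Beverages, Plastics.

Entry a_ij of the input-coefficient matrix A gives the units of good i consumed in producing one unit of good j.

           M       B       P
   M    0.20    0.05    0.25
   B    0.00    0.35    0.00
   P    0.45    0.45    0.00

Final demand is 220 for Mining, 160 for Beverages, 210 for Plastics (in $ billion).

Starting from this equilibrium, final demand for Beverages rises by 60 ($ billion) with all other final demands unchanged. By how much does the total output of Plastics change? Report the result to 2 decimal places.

Δx_P = 51.36

I − A =
  [   0.80    -0.05    -0.25]
  [   0.00     0.65     0.00]
  [  -0.45    -0.45     1.00]
Cofactors of I−A, C_ij = (−1)^(i+j)·(minor ij) (rows/columns in the sector order above):
  C_11 = (0.65)(1.00) − (0.00)(-0.45) = 0.6500
  C_12 = −[(0.00)(1.00) − (0.00)(-0.45)] = 0.0000
  C_13 = (0.00)(-0.45) − (0.65)(-0.45) = 0.2925
  C_21 = −[(-0.05)(1.00) − (-0.25)(-0.45)] = 0.1625
  C_22 = (0.80)(1.00) − (-0.25)(-0.45) = 0.6875
  C_23 = −[(0.80)(-0.45) − (-0.05)(-0.45)] = 0.3825
  C_31 = (-0.05)(0.00) − (-0.25)(0.65) = 0.1625
  C_32 = −[(0.80)(0.00) − (-0.25)(0.00)] = 0.0000
  C_33 = (0.80)(0.65) − (-0.05)(0.00) = 0.5200
det(I−A) = Σ_j (I−A)_1j·C_1j = (0.80)(0.6500) + (-0.05)(0.0000) + (-0.25)(0.2925) = 0.446875
adj(I−A) = Cᵀ =
  [ 0.6500   0.1625   0.1625]
  [ 0.0000   0.6875   0.0000]
  [ 0.2925   0.3825   0.5200]
(I − A)⁻¹ = adj(I−A) / det(I−A) ≈
  [   1.4545     0.3636     0.3636]
  [   0.0000     1.5385     0.0000]
  [   0.6545     0.8559     1.1636]
Δx = (I − A)⁻¹ Δd with Δd having +60 in the Beverages component and 0 elsewhere.
So Δx_P = L_PB · (+60), where L_PB = adj(I−A)_PB / det(I−A) = 0.3825 / 0.446875.
Δx_P = 0.3825 × (+60) / 0.446875 = 22.95 / 0.446875 ≈ 51.36.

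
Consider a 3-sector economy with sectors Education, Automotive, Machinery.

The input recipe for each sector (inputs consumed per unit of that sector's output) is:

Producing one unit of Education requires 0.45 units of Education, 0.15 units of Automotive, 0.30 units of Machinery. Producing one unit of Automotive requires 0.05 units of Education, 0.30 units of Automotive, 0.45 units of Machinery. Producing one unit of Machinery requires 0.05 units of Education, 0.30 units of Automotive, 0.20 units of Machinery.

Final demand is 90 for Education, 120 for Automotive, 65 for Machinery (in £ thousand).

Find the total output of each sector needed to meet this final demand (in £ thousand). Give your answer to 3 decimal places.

I − A =
  [   0.55    -0.05    -0.05]
  [  -0.15     0.70    -0.30]
  [  -0.30    -0.45     0.80]
Cofactors of I−A, C_ij = (−1)^(i+j)·(minor ij) (rows/columns in the sector order above):
  C_11 = (0.70)(0.80) − (-0.30)(-0.45) = 0.4250
  C_12 = −[(-0.15)(0.80) − (-0.30)(-0.30)] = 0.2100
  C_13 = (-0.15)(-0.45) − (0.70)(-0.30) = 0.2775
  C_21 = −[(-0.05)(0.80) − (-0.05)(-0.45)] = 0.0625
  C_22 = (0.55)(0.80) − (-0.05)(-0.30) = 0.4250
  C_23 = −[(0.55)(-0.45) − (-0.05)(-0.30)] = 0.2625
  C_31 = (-0.05)(-0.30) − (-0.05)(0.70) = 0.0500
  C_32 = −[(0.55)(-0.30) − (-0.05)(-0.15)] = 0.1725
  C_33 = (0.55)(0.70) − (-0.05)(-0.15) = 0.3775
det(I−A) = Σ_j (I−A)_1j·C_1j = (0.55)(0.4250) + (-0.05)(0.2100) + (-0.05)(0.2775) = 0.209375
adj(I−A) = Cᵀ =
  [ 0.4250   0.0625   0.0500]
  [ 0.2100   0.4250   0.1725]
  [ 0.2775   0.2625   0.3775]
(I − A)⁻¹ = adj(I−A) / det(I−A) ≈
  [   2.0299     0.2985     0.2388]
  [   1.0030     2.0299     0.8239]
  [   1.3254     1.2537     1.8030]
x = (I − A)⁻¹ d = adj(I−A)·d / det(I−A), with det(I−A) = 0.209375:
  x_E = (0.4250·90 + 0.0625·120 + 0.0500·65) / 0.209375 = 49.00 / 0.209375 ≈ 234.030
  x_A = (0.2100·90 + 0.4250·120 + 0.1725·65) / 0.209375 = 81.1125 / 0.209375 ≈ 387.403
  x_M = (0.2775·90 + 0.2625·120 + 0.3775·65) / 0.209375 = 81.0125 / 0.209375 ≈ 386.925

x_E = 234.030, x_A = 387.403, x_M = 386.925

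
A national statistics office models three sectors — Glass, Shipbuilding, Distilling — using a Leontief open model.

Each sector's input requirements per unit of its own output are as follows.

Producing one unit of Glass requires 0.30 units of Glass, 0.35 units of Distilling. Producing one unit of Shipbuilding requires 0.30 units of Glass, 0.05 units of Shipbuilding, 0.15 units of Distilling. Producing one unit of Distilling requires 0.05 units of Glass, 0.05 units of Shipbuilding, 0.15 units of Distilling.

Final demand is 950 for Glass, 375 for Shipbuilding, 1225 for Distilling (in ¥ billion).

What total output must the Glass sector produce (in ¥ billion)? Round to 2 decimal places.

I − A =
  [   0.70    -0.30    -0.05]
  [   0.00     0.95    -0.05]
  [  -0.35    -0.15     0.85]
Cofactors of I−A, C_ij = (−1)^(i+j)·(minor ij) (rows/columns in the sector order above):
  C_11 = (0.95)(0.85) − (-0.05)(-0.15) = 0.8000
  C_12 = −[(0.00)(0.85) − (-0.05)(-0.35)] = 0.0175
  C_13 = (0.00)(-0.15) − (0.95)(-0.35) = 0.3325
  C_21 = −[(-0.30)(0.85) − (-0.05)(-0.15)] = 0.2625
  C_22 = (0.70)(0.85) − (-0.05)(-0.35) = 0.5775
  C_23 = −[(0.70)(-0.15) − (-0.30)(-0.35)] = 0.2100
  C_31 = (-0.30)(-0.05) − (-0.05)(0.95) = 0.0625
  C_32 = −[(0.70)(-0.05) − (-0.05)(0.00)] = 0.0350
  C_33 = (0.70)(0.95) − (-0.30)(0.00) = 0.6650
det(I−A) = Σ_j (I−A)_1j·C_1j = (0.70)(0.8000) + (-0.30)(0.0175) + (-0.05)(0.3325) = 0.538125
adj(I−A) = Cᵀ =
  [ 0.8000   0.2625   0.0625]
  [ 0.0175   0.5775   0.0350]
  [ 0.3325   0.2100   0.6650]
(I − A)⁻¹ = adj(I−A) / det(I−A) ≈
  [   1.4866     0.4878     0.1161]
  [   0.0325     1.0732     0.0650]
  [   0.6179     0.3902     1.2358]
x = (I − A)⁻¹ d = adj(I−A)·d / det(I−A), with det(I−A) = 0.538125:
  x_G = (0.8000·950 + 0.2625·375 + 0.0625·1225) / 0.538125 = 935.00 / 0.538125 ≈ 1737.51
  x_S = (0.0175·950 + 0.5775·375 + 0.0350·1225) / 0.538125 = 276.0625 / 0.538125 ≈ 513.01
  x_D = (0.3325·950 + 0.2100·375 + 0.6650·1225) / 0.538125 = 1209.25 / 0.538125 ≈ 2247.15

x_G = 1737.51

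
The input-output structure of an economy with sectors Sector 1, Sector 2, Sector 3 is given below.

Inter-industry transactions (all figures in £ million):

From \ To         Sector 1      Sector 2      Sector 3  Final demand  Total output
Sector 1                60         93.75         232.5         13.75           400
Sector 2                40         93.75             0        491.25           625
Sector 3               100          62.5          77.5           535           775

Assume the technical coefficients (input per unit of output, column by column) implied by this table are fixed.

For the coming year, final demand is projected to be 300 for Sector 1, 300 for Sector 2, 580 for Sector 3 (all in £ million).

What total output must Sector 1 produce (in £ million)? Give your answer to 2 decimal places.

Technical coefficients a_ij = z_ij / X_j:
  a_11 = 60/400 = 0.15, a_21 = 40/400 = 0.10, a_31 = 100/400 = 0.25
  a_12 = 93.75/625 = 0.15, a_22 = 93.75/625 = 0.15, a_32 = 62.5/625 = 0.10
  a_13 = 232.5/775 = 0.30, a_23 = 0/775 = 0.00, a_33 = 77.5/775 = 0.10
I − A =
  [   0.85    -0.15    -0.30]
  [  -0.10     0.85     0.00]
  [  -0.25    -0.10     0.90]
Cofactors of I−A, C_ij = (−1)^(i+j)·(minor ij) (rows/columns in the sector order above):
  C_11 = (0.85)(0.90) − (0.00)(-0.10) = 0.7650
  C_12 = −[(-0.10)(0.90) − (0.00)(-0.25)] = 0.0900
  C_13 = (-0.10)(-0.10) − (0.85)(-0.25) = 0.2225
  C_21 = −[(-0.15)(0.90) − (-0.30)(-0.10)] = 0.1650
  C_22 = (0.85)(0.90) − (-0.30)(-0.25) = 0.6900
  C_23 = −[(0.85)(-0.10) − (-0.15)(-0.25)] = 0.1225
  C_31 = (-0.15)(0.00) − (-0.30)(0.85) = 0.2550
  C_32 = −[(0.85)(0.00) − (-0.30)(-0.10)] = 0.0300
  C_33 = (0.85)(0.85) − (-0.15)(-0.10) = 0.7075
det(I−A) = Σ_j (I−A)_1j·C_1j = (0.85)(0.7650) + (-0.15)(0.0900) + (-0.30)(0.2225) = 0.5700
adj(I−A) = Cᵀ =
  [ 0.7650   0.1650   0.2550]
  [ 0.0900   0.6900   0.0300]
  [ 0.2225   0.1225   0.7075]
(I − A)⁻¹ = adj(I−A) / det(I−A) ≈
  [   1.3421     0.2895     0.4474]
  [   0.1579     1.2105     0.0526]
  [   0.3904     0.2149     1.2412]
x = (I − A)⁻¹ d = adj(I−A)·d / det(I−A), with det(I−A) = 0.5700:
  x_1 = (0.7650·300 + 0.1650·300 + 0.2550·580) / 0.5700 = 426.90 / 0.5700 ≈ 748.95
  x_2 = (0.0900·300 + 0.6900·300 + 0.0300·580) / 0.5700 = 251.40 / 0.5700 ≈ 441.05
  x_3 = (0.2225·300 + 0.1225·300 + 0.7075·580) / 0.5700 = 513.85 / 0.5700 ≈ 901.49

x_1 = 748.95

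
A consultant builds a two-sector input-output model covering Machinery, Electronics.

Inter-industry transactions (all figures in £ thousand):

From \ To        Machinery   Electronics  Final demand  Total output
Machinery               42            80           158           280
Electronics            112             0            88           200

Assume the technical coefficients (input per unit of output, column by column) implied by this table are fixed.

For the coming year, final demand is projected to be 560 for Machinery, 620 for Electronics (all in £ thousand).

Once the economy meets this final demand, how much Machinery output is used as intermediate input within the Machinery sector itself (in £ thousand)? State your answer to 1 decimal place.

z_11 = 175.7

Technical coefficients a_ij = z_ij / X_j:
  a_11 = 42/280 = 0.15, a_21 = 112/280 = 0.40
  a_12 = 80/200 = 0.40, a_22 = 0/200 = 0.00
I − A =
  [   0.85    -0.40]
  [  -0.40     1.00]
det(I−A) = (0.85)(1.00) − (-0.40)(-0.40) = 0.6900
adj(I−A) = [[1.00, 0.40], [0.40, 0.85]]
(I − A)⁻¹ = adj(I−A) / det(I−A) ≈
  [   1.4493     0.5797]
  [   0.5797     1.2319]
First solve x = (I − A)⁻¹ d = adj(I−A)·d / det(I−A); in particular x_1 = (1.00·560 + 0.40·620) / 0.6900 = 808.00 / 0.6900 ≈ 1171.014.
Intermediate flow from 1 to 1: z_11 = a_11 · x_1 = 0.15 × 808.00 / 0.6900 = 121.20 / 0.6900 ≈ 175.7.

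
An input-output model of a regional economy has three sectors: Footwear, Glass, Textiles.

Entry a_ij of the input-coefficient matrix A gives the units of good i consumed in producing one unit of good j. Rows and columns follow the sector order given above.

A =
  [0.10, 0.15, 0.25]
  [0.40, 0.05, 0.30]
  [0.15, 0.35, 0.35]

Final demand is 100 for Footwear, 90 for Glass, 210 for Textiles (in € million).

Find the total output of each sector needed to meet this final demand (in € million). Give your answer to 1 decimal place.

x_1 = 368.9, x_2 = 456.6, x_3 = 654.1

I − A =
  [   0.90    -0.15    -0.25]
  [  -0.40     0.95    -0.30]
  [  -0.15    -0.35     0.65]
Cofactors of I−A, C_ij = (−1)^(i+j)·(minor ij) (rows/columns in the sector order above):
  C_11 = (0.95)(0.65) − (-0.30)(-0.35) = 0.5125
  C_12 = −[(-0.40)(0.65) − (-0.30)(-0.15)] = 0.3050
  C_13 = (-0.40)(-0.35) − (0.95)(-0.15) = 0.2825
  C_21 = −[(-0.15)(0.65) − (-0.25)(-0.35)] = 0.1850
  C_22 = (0.90)(0.65) − (-0.25)(-0.15) = 0.5475
  C_23 = −[(0.90)(-0.35) − (-0.15)(-0.15)] = 0.3375
  C_31 = (-0.15)(-0.30) − (-0.25)(0.95) = 0.2825
  C_32 = −[(0.90)(-0.30) − (-0.25)(-0.40)] = 0.3700
  C_33 = (0.90)(0.95) − (-0.15)(-0.40) = 0.7950
det(I−A) = Σ_j (I−A)_1j·C_1j = (0.90)(0.5125) + (-0.15)(0.3050) + (-0.25)(0.2825) = 0.344875
adj(I−A) = Cᵀ =
  [ 0.5125   0.1850   0.2825]
  [ 0.3050   0.5475   0.3700]
  [ 0.2825   0.3375   0.7950]
(I − A)⁻¹ = adj(I−A) / det(I−A) ≈
  [   1.4860     0.5364     0.8191]
  [   0.8844     1.5875     1.0729]
  [   0.8191     0.9786     2.3052]
x = (I − A)⁻¹ d = adj(I−A)·d / det(I−A), with det(I−A) = 0.344875:
  x_1 = (0.5125·100 + 0.1850·90 + 0.2825·210) / 0.344875 = 127.225 / 0.344875 ≈ 368.9
  x_2 = (0.3050·100 + 0.5475·90 + 0.3700·210) / 0.344875 = 157.475 / 0.344875 ≈ 456.6
  x_3 = (0.2825·100 + 0.3375·90 + 0.7950·210) / 0.344875 = 225.575 / 0.344875 ≈ 654.1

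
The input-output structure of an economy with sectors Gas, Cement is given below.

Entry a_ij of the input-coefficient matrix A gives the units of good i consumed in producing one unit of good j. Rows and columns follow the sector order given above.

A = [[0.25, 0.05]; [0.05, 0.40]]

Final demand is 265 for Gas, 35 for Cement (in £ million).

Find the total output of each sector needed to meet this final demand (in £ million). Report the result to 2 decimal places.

I − A =
  [   0.75    -0.05]
  [  -0.05     0.60]
det(I−A) = (0.75)(0.60) − (-0.05)(-0.05) = 0.4475
adj(I−A) = [[0.60, 0.05], [0.05, 0.75]]
(I − A)⁻¹ = adj(I−A) / det(I−A) ≈
  [   1.3408     0.1117]
  [   0.1117     1.6760]
x = (I − A)⁻¹ d = adj(I−A)·d / det(I−A), with det(I−A) = 0.4475:
  x_1 = (0.60·265 + 0.05·35) / 0.4475 = 160.75 / 0.4475 ≈ 359.22
  x_2 = (0.05·265 + 0.75·35) / 0.4475 = 39.50 / 0.4475 ≈ 88.27

x_1 = 359.22, x_2 = 88.27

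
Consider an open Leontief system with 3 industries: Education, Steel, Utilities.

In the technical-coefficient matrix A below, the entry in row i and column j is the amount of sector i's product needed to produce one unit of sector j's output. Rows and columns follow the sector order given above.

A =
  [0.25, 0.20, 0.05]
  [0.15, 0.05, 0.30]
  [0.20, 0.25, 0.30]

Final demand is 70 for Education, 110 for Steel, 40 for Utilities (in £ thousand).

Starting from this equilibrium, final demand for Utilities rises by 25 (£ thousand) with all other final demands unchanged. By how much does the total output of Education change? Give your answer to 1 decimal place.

I − A =
  [   0.75    -0.20    -0.05]
  [  -0.15     0.95    -0.30]
  [  -0.20    -0.25     0.70]
Cofactors of I−A, C_ij = (−1)^(i+j)·(minor ij) (rows/columns in the sector order above):
  C_11 = (0.95)(0.70) − (-0.30)(-0.25) = 0.5900
  C_12 = −[(-0.15)(0.70) − (-0.30)(-0.20)] = 0.1650
  C_13 = (-0.15)(-0.25) − (0.95)(-0.20) = 0.2275
  C_21 = −[(-0.20)(0.70) − (-0.05)(-0.25)] = 0.1525
  C_22 = (0.75)(0.70) − (-0.05)(-0.20) = 0.5150
  C_23 = −[(0.75)(-0.25) − (-0.20)(-0.20)] = 0.2275
  C_31 = (-0.20)(-0.30) − (-0.05)(0.95) = 0.1075
  C_32 = −[(0.75)(-0.30) − (-0.05)(-0.15)] = 0.2325
  C_33 = (0.75)(0.95) − (-0.20)(-0.15) = 0.6825
det(I−A) = Σ_j (I−A)_1j·C_1j = (0.75)(0.5900) + (-0.20)(0.1650) + (-0.05)(0.2275) = 0.398125
adj(I−A) = Cᵀ =
  [ 0.5900   0.1525   0.1075]
  [ 0.1650   0.5150   0.2325]
  [ 0.2275   0.2275   0.6825]
(I − A)⁻¹ = adj(I−A) / det(I−A) ≈
  [   1.4819     0.3830     0.2700]
  [   0.4144     1.2936     0.5840]
  [   0.5714     0.5714     1.7143]
Δx = (I − A)⁻¹ Δd with Δd having +25 in the Utilities component and 0 elsewhere.
So Δx_1 = L_13 · (+25), where L_13 = adj(I−A)_13 / det(I−A) = 0.1075 / 0.398125.
Δx_1 = 0.1075 × (+25) / 0.398125 = 2.6875 / 0.398125 ≈ 6.8.

Δx_1 = 6.8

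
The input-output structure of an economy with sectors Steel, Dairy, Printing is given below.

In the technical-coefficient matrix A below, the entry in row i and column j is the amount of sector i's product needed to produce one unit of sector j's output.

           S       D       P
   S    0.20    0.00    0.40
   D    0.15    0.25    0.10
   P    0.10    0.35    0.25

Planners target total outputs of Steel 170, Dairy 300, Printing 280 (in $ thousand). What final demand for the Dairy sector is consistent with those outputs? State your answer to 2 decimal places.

d_D = 171.50

I − A =
  [   0.80     0.00    -0.40]
  [  -0.15     0.75    -0.10]
  [  -0.10    -0.35     0.75]
d = (I − A) x:
  d_S = (+0.80)·170 + (+0.00)·300 + (-0.40)·280 = 24.00
  d_D = (-0.15)·170 + (+0.75)·300 + (-0.10)·280 = 171.50
  d_P = (-0.10)·170 + (-0.35)·300 + (+0.75)·280 = 88.00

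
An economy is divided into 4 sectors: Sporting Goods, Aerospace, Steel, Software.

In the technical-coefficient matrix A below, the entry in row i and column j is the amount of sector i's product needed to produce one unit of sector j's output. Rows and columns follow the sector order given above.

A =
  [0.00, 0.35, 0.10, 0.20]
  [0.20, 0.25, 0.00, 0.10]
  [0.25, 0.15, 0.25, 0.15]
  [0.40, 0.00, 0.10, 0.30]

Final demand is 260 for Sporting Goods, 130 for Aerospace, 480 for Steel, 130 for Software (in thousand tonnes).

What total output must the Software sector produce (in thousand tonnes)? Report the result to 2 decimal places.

I − A =
  [   1.00    -0.35    -0.10    -0.20]
  [  -0.20     0.75     0.00    -0.10]
  [  -0.25    -0.15     0.75    -0.15]
  [  -0.40     0.00    -0.10     0.70]
Compute the cofactors C_ij = (−1)^(i+j)·(3×3 minor ij) of I−A; the adjugate is their transpose:
adj(I−A) = Cᵀ =
  [ 0.38100   0.19200   0.07100   0.15150]
  [ 0.13450   0.42150   0.03200   0.10550]
  [ 0.20325   0.17525   0.40200   0.16925]
  [ 0.24675   0.13475   0.09800   0.48825]
det(I−A) = Σ_j (I−A)_1j·C_1j = (1.00)(0.38100) + (-0.35)(0.13450) + (-0.10)(0.20325) + (-0.20)(0.24675) = 0.26425
(I − A)⁻¹ = adj(I−A) / det(I−A) ≈
  [   1.4418     0.7266     0.2687     0.5733]
  [   0.5090     1.5951     0.1211     0.3992]
  [   0.7692     0.6632     1.5213     0.6405]
  [   0.9338     0.5099     0.3709     1.8477]
x = (I − A)⁻¹ d = adj(I−A)·d / det(I−A), with det(I−A) = 0.26425:
  x_1 = (0.38100·260 + 0.19200·130 + 0.07100·480 + 0.15150·130) / 0.26425 = 177.795 / 0.26425 ≈ 672.83
  x_2 = (0.13450·260 + 0.42150·130 + 0.03200·480 + 0.10550·130) / 0.26425 = 118.84 / 0.26425 ≈ 449.73
  x_3 = (0.20325·260 + 0.17525·130 + 0.40200·480 + 0.16925·130) / 0.26425 = 290.59 / 0.26425 ≈ 1099.68
  x_4 = (0.24675·260 + 0.13475·130 + 0.09800·480 + 0.48825·130) / 0.26425 = 192.185 / 0.26425 ≈ 727.28

x_4 = 727.28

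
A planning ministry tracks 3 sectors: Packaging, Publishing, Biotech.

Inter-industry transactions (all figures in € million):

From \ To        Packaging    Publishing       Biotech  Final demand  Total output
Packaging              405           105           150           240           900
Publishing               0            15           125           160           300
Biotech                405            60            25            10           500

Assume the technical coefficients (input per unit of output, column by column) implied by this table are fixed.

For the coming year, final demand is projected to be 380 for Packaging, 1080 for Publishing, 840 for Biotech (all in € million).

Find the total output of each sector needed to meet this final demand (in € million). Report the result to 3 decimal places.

x_1 = 3521.162, x_2 = 1914.523, x_3 = 2955.187

Technical coefficients a_ij = z_ij / X_j:
  a_11 = 405/900 = 0.45, a_21 = 0/900 = 0.00, a_31 = 405/900 = 0.45
  a_12 = 105/300 = 0.35, a_22 = 15/300 = 0.05, a_32 = 60/300 = 0.20
  a_13 = 150/500 = 0.30, a_23 = 125/500 = 0.25, a_33 = 25/500 = 0.05
I − A =
  [   0.55    -0.35    -0.30]
  [   0.00     0.95    -0.25]
  [  -0.45    -0.20     0.95]
Cofactors of I−A, C_ij = (−1)^(i+j)·(minor ij) (rows/columns in the sector order above):
  C_11 = (0.95)(0.95) − (-0.25)(-0.20) = 0.8525
  C_12 = −[(0.00)(0.95) − (-0.25)(-0.45)] = 0.1125
  C_13 = (0.00)(-0.20) − (0.95)(-0.45) = 0.4275
  C_21 = −[(-0.35)(0.95) − (-0.30)(-0.20)] = 0.3925
  C_22 = (0.55)(0.95) − (-0.30)(-0.45) = 0.3875
  C_23 = −[(0.55)(-0.20) − (-0.35)(-0.45)] = 0.2675
  C_31 = (-0.35)(-0.25) − (-0.30)(0.95) = 0.3725
  C_32 = −[(0.55)(-0.25) − (-0.30)(0.00)] = 0.1375
  C_33 = (0.55)(0.95) − (-0.35)(0.00) = 0.5225
det(I−A) = Σ_j (I−A)_1j·C_1j = (0.55)(0.8525) + (-0.35)(0.1125) + (-0.30)(0.4275) = 0.30125
adj(I−A) = Cᵀ =
  [ 0.8525   0.3925   0.3725]
  [ 0.1125   0.3875   0.1375]
  [ 0.4275   0.2675   0.5225]
(I − A)⁻¹ = adj(I−A) / det(I−A) ≈
  [   2.8299     1.3029     1.2365]
  [   0.3734     1.2863     0.4564]
  [   1.4191     0.8880     1.7344]
x = (I − A)⁻¹ d = adj(I−A)·d / det(I−A), with det(I−A) = 0.30125:
  x_1 = (0.8525·380 + 0.3925·1080 + 0.3725·840) / 0.30125 = 1060.75 / 0.30125 ≈ 3521.162
  x_2 = (0.1125·380 + 0.3875·1080 + 0.1375·840) / 0.30125 = 576.75 / 0.30125 ≈ 1914.523
  x_3 = (0.4275·380 + 0.2675·1080 + 0.5225·840) / 0.30125 = 890.25 / 0.30125 ≈ 2955.187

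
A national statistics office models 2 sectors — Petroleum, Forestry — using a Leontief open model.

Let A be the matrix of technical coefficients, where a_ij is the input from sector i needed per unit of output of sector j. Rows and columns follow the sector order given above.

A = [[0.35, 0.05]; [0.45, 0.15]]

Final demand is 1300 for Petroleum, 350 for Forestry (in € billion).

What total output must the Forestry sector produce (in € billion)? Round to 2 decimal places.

x_F = 1533.02

I − A =
  [   0.65    -0.05]
  [  -0.45     0.85]
det(I−A) = (0.65)(0.85) − (-0.05)(-0.45) = 0.5300
adj(I−A) = [[0.85, 0.05], [0.45, 0.65]]
(I − A)⁻¹ = adj(I−A) / det(I−A) ≈
  [   1.6038     0.0943]
  [   0.8491     1.2264]
x = (I − A)⁻¹ d = adj(I−A)·d / det(I−A), with det(I−A) = 0.5300:
  x_P = (0.85·1300 + 0.05·350) / 0.5300 = 1122.50 / 0.5300 ≈ 2117.92
  x_F = (0.45·1300 + 0.65·350) / 0.5300 = 812.50 / 0.5300 ≈ 1533.02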